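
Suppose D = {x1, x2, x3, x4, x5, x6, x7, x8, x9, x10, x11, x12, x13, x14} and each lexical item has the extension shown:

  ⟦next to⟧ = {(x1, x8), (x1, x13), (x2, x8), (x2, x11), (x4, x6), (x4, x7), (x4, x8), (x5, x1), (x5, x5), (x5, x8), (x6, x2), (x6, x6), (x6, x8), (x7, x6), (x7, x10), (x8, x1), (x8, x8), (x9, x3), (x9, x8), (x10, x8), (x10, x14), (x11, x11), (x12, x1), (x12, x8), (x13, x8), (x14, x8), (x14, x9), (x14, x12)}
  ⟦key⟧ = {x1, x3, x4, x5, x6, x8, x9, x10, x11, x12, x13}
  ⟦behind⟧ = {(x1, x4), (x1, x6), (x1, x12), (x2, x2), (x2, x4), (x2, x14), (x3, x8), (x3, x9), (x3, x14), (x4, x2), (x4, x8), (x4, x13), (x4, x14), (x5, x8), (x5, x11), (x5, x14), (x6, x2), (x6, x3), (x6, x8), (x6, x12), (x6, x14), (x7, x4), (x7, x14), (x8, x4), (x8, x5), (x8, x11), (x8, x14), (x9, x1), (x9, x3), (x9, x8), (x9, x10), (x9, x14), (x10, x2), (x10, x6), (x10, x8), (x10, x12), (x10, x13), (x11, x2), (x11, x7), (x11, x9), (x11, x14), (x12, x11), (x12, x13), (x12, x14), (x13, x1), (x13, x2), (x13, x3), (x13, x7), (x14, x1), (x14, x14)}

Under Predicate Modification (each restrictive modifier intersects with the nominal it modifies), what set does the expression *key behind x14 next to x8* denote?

⟦behind x14⟧ = {x : ⟨x, x14⟩ ∈ ⟦behind⟧} = {x2, x3, x4, x5, x6, x7, x8, x9, x11, x12, x14}
⟦next to x8⟧ = {x : ⟨x, x8⟩ ∈ ⟦next to⟧} = {x1, x2, x4, x5, x6, x8, x9, x10, x12, x13, x14}
⟦key⟧ = {x1, x3, x4, x5, x6, x8, x9, x10, x11, x12, x13}
… ∩ ⟦behind x14⟧ = {x1, x3, x4, x5, x6, x8, x9, x10, x11, x12, x13} ∩ {x2, x3, x4, x5, x6, x7, x8, x9, x11, x12, x14} = {x3, x4, x5, x6, x8, x9, x11, x12}
… ∩ ⟦next to x8⟧ = {x3, x4, x5, x6, x8, x9, x11, x12} ∩ {x1, x2, x4, x5, x6, x8, x9, x10, x12, x13, x14} = {x4, x5, x6, x8, x9, x12}
So ⟦key behind x14 next to x8⟧ = {x4, x5, x6, x8, x9, x12}.

{x4, x5, x6, x8, x9, x12}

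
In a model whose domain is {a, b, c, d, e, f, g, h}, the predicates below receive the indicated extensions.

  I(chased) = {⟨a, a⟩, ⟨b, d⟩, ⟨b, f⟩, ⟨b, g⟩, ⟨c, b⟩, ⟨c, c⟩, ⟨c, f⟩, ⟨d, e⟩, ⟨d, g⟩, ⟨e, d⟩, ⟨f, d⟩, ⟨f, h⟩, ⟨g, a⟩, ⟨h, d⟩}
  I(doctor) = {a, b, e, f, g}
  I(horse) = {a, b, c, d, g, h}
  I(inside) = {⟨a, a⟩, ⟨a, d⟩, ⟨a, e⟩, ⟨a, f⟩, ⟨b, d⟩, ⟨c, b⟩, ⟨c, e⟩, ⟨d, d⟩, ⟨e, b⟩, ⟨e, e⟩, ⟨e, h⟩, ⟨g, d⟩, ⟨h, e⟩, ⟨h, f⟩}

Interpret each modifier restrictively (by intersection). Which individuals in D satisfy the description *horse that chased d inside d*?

{b}

⟦that chased d⟧ = {x : ⟨x, d⟩ ∈ ⟦chased⟧} = {b, e, f, h}
⟦inside d⟧ = {x : ⟨x, d⟩ ∈ ⟦inside⟧} = {a, b, d, g}
⟦horse⟧ = {a, b, c, d, g, h}
… ∩ ⟦that chased d⟧ = {a, b, c, d, g, h} ∩ {b, e, f, h} = {b, h}
… ∩ ⟦inside d⟧ = {b, h} ∩ {a, b, d, g} = {b}
So ⟦horse that chased d inside d⟧ = {b}.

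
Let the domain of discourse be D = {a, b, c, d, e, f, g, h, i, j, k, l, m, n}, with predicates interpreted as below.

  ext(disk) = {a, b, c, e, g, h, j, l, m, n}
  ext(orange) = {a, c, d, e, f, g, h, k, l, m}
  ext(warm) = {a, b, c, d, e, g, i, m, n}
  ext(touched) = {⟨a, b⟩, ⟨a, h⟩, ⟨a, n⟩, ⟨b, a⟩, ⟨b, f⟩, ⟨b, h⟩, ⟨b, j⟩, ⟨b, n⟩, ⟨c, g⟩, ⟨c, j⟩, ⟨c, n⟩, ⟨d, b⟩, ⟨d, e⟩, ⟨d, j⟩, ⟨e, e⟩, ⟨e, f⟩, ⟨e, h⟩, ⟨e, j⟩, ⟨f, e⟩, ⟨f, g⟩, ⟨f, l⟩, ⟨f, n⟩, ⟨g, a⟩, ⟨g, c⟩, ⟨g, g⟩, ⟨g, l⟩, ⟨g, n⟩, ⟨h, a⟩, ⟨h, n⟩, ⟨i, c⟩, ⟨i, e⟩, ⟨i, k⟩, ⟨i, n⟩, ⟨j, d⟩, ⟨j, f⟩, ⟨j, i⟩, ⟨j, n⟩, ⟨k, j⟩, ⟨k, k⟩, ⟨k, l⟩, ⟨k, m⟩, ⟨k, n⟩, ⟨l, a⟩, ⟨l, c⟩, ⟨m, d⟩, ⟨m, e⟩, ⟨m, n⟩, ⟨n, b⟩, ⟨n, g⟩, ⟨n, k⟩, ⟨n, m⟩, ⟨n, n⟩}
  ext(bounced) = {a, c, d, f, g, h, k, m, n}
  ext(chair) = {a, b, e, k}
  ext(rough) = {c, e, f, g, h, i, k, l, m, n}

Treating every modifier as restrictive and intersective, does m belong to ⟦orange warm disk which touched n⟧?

yes

⟦which touched n⟧ = {x : ⟨x, n⟩ ∈ ⟦touched⟧} = {a, b, c, f, g, h, i, j, k, m, n}
⟦disk⟧ = {a, b, c, e, g, h, j, l, m, n}
… ∩ ⟦which touched n⟧ = {a, b, c, e, g, h, j, l, m, n} ∩ {a, b, c, f, g, h, i, j, k, m, n} = {a, b, c, g, h, j, m, n}
… ∩ ⟦orange⟧ = {a, b, c, g, h, j, m, n} ∩ {a, c, d, e, f, g, h, k, l, m} = {a, c, g, h, m}
… ∩ ⟦warm⟧ = {a, c, g, h, m} ∩ {a, b, c, d, e, g, i, m, n} = {a, c, g, m}
⟦orange warm disk which touched n⟧ = {a, c, g, m}; m ∈ this set.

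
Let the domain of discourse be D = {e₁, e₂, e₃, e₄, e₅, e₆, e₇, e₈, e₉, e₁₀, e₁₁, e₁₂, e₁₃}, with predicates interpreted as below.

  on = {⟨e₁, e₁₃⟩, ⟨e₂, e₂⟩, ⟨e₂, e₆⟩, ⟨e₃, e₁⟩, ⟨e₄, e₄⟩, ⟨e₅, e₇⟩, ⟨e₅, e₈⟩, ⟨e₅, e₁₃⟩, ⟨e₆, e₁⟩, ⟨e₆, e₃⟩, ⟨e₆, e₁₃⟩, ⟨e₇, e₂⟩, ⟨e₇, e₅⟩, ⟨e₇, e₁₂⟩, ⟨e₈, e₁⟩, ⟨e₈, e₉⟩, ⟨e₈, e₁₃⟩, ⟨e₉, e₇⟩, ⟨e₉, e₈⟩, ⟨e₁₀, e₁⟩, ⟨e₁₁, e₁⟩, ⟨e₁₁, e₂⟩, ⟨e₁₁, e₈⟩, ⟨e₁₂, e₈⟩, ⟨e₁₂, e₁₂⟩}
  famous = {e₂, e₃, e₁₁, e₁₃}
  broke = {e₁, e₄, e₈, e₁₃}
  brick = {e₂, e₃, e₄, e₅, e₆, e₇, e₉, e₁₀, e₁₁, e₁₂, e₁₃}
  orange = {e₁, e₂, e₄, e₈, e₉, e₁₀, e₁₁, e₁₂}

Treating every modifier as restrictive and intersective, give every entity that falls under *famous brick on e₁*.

{e₃, e₁₁}

⟦on e₁⟧ = {x : ⟨x, e₁⟩ ∈ ⟦on⟧} = {e₃, e₆, e₈, e₁₀, e₁₁}
⟦brick⟧ = {e₂, e₃, e₄, e₅, e₆, e₇, e₉, e₁₀, e₁₁, e₁₂, e₁₃}
… ∩ ⟦on e₁⟧ = {e₂, e₃, e₄, e₅, e₆, e₇, e₉, e₁₀, e₁₁, e₁₂, e₁₃} ∩ {e₃, e₆, e₈, e₁₀, e₁₁} = {e₃, e₆, e₁₀, e₁₁}
… ∩ ⟦famous⟧ = {e₃, e₆, e₁₀, e₁₁} ∩ {e₂, e₃, e₁₁, e₁₃} = {e₃, e₁₁}
So ⟦famous brick on e₁⟧ = {e₃, e₁₁}.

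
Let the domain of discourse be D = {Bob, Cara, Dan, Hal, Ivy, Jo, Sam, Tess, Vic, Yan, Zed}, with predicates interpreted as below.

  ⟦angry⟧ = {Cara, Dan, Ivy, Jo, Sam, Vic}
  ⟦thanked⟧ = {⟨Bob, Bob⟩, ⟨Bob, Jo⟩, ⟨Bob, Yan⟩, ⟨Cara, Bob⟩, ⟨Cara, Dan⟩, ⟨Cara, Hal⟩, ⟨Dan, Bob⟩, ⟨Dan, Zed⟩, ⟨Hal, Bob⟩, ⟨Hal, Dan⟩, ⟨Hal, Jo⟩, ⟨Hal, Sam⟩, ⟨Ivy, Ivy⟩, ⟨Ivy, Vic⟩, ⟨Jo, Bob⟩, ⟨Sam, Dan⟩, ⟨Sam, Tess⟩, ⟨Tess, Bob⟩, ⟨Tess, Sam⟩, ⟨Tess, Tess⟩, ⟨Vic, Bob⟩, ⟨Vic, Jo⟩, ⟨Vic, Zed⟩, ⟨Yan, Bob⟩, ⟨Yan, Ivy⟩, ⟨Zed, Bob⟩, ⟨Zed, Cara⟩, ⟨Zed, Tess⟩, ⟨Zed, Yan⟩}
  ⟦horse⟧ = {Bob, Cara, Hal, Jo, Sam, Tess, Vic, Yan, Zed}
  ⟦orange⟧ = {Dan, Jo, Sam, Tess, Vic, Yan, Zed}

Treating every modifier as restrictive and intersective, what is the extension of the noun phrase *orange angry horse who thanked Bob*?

{Jo, Vic}

⟦who thanked Bob⟧ = {x : ⟨x, Bob⟩ ∈ ⟦thanked⟧} = {Bob, Cara, Dan, Hal, Jo, Tess, Vic, Yan, Zed}
⟦horse⟧ = {Bob, Cara, Hal, Jo, Sam, Tess, Vic, Yan, Zed}
… ∩ ⟦who thanked Bob⟧ = {Bob, Cara, Hal, Jo, Sam, Tess, Vic, Yan, Zed} ∩ {Bob, Cara, Dan, Hal, Jo, Tess, Vic, Yan, Zed} = {Bob, Cara, Hal, Jo, Tess, Vic, Yan, Zed}
… ∩ ⟦orange⟧ = {Bob, Cara, Hal, Jo, Tess, Vic, Yan, Zed} ∩ {Dan, Jo, Sam, Tess, Vic, Yan, Zed} = {Jo, Tess, Vic, Yan, Zed}
… ∩ ⟦angry⟧ = {Jo, Tess, Vic, Yan, Zed} ∩ {Cara, Dan, Ivy, Jo, Sam, Vic} = {Jo, Vic}
So ⟦orange angry horse who thanked Bob⟧ = {Jo, Vic}.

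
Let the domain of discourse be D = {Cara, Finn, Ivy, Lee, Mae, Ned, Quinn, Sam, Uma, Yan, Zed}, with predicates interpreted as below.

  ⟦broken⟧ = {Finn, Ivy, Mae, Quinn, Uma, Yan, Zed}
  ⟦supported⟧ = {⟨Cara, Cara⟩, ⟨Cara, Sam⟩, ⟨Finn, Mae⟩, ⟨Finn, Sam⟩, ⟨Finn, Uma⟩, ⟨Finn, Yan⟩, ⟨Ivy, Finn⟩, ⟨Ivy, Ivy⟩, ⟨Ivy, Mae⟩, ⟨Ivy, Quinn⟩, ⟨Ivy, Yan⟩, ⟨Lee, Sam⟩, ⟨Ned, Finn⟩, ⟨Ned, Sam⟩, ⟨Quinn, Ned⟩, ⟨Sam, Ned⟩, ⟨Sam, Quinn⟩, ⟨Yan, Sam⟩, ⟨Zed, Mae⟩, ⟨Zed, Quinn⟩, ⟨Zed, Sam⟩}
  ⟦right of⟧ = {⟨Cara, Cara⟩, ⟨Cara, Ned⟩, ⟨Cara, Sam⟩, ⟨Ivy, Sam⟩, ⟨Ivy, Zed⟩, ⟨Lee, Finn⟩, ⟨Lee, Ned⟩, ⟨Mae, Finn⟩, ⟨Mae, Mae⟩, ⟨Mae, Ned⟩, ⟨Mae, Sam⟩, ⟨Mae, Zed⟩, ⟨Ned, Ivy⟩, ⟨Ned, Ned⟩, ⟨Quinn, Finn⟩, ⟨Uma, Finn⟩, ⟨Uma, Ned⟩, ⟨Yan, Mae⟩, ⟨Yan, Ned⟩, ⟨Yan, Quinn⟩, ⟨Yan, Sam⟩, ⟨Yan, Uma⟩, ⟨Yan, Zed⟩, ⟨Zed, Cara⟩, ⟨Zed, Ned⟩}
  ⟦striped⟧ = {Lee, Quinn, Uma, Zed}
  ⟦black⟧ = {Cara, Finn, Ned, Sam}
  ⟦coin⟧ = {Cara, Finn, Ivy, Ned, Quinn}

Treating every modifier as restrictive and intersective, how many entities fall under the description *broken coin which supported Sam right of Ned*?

⟦which supported Sam⟧ = {x : ⟨x, Sam⟩ ∈ ⟦supported⟧} = {Cara, Finn, Lee, Ned, Yan, Zed}
⟦right of Ned⟧ = {x : ⟨x, Ned⟩ ∈ ⟦right of⟧} = {Cara, Lee, Mae, Ned, Uma, Yan, Zed}
⟦coin⟧ = {Cara, Finn, Ivy, Ned, Quinn}
… ∩ ⟦which supported Sam⟧ = {Cara, Finn, Ivy, Ned, Quinn} ∩ {Cara, Finn, Lee, Ned, Yan, Zed} = {Cara, Finn, Ned}
… ∩ ⟦right of Ned⟧ = {Cara, Finn, Ned} ∩ {Cara, Lee, Mae, Ned, Uma, Yan, Zed} = {Cara, Ned}
… ∩ ⟦broken⟧ = {Cara, Ned} ∩ {Finn, Ivy, Mae, Quinn, Uma, Yan, Zed} = ∅
⟦broken coin which supported Sam right of Ned⟧ = ∅, so the cardinality is 0.

0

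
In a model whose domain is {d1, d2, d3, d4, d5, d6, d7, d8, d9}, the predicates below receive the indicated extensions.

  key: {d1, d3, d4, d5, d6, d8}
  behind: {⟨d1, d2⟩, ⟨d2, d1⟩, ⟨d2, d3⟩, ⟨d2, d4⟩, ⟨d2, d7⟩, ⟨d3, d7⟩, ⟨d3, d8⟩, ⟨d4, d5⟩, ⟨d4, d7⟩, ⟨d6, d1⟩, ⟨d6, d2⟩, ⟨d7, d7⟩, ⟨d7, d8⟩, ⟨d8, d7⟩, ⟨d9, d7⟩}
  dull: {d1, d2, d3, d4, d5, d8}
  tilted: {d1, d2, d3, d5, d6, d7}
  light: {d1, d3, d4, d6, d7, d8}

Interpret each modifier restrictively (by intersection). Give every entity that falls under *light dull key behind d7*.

⟦behind d7⟧ = {x : ⟨x, d7⟩ ∈ ⟦behind⟧} = {d2, d3, d4, d7, d8, d9}
⟦key⟧ = {d1, d3, d4, d5, d6, d8}
… ∩ ⟦behind d7⟧ = {d1, d3, d4, d5, d6, d8} ∩ {d2, d3, d4, d7, d8, d9} = {d3, d4, d8}
… ∩ ⟦light⟧ = {d3, d4, d8} ∩ {d1, d3, d4, d6, d7, d8} = {d3, d4, d8}
… ∩ ⟦dull⟧ = {d3, d4, d8} ∩ {d1, d2, d3, d4, d5, d8} = {d3, d4, d8}
So ⟦light dull key behind d7⟧ = {d3, d4, d8}.

{d3, d4, d8}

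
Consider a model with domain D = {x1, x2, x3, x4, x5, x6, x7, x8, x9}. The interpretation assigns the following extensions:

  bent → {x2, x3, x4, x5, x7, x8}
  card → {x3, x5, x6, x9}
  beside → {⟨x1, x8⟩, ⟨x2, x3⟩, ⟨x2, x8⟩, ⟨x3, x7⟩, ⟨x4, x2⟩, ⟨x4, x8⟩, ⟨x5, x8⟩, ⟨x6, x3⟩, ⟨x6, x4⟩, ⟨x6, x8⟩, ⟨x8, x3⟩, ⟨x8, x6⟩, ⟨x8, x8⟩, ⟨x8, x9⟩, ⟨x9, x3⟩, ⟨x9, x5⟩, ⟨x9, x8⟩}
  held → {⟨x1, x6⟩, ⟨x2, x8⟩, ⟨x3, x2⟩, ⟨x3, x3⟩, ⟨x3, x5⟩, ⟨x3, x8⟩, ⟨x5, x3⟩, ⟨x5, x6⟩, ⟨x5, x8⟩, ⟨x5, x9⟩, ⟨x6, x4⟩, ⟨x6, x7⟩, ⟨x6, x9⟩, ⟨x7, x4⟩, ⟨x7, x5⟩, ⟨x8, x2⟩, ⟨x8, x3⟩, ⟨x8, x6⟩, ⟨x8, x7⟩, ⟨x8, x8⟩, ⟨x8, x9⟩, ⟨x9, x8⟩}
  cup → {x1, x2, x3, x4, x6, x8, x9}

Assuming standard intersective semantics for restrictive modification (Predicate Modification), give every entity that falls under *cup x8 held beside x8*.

{x2, x6, x8, x9}

⟦x8 held⟧ = {x : ⟨x8, x⟩ ∈ ⟦held⟧} = {x2, x3, x6, x7, x8, x9}
⟦beside x8⟧ = {x : ⟨x, x8⟩ ∈ ⟦beside⟧} = {x1, x2, x4, x5, x6, x8, x9}
⟦cup⟧ = {x1, x2, x3, x4, x6, x8, x9}
… ∩ ⟦x8 held⟧ = {x1, x2, x3, x4, x6, x8, x9} ∩ {x2, x3, x6, x7, x8, x9} = {x2, x3, x6, x8, x9}
… ∩ ⟦beside x8⟧ = {x2, x3, x6, x8, x9} ∩ {x1, x2, x4, x5, x6, x8, x9} = {x2, x6, x8, x9}
So ⟦cup x8 held beside x8⟧ = {x2, x6, x8, x9}.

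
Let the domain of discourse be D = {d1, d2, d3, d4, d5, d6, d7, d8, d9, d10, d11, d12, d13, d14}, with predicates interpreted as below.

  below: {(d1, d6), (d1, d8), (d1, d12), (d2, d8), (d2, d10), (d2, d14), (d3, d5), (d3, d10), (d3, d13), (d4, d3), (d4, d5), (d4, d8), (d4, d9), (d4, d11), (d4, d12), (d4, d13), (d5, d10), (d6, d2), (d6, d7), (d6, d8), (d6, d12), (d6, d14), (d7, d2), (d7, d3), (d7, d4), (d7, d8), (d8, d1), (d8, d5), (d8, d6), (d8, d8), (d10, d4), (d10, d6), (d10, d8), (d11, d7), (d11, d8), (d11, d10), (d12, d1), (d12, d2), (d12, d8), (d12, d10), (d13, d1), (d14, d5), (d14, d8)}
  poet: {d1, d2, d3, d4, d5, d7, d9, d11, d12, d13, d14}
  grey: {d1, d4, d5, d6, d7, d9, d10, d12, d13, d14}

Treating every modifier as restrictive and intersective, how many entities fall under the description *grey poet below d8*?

5

⟦below d8⟧ = {x : ⟨x, d8⟩ ∈ ⟦below⟧} = {d1, d2, d4, d6, d7, d8, d10, d11, d12, d14}
⟦poet⟧ = {d1, d2, d3, d4, d5, d7, d9, d11, d12, d13, d14}
… ∩ ⟦below d8⟧ = {d1, d2, d3, d4, d5, d7, d9, d11, d12, d13, d14} ∩ {d1, d2, d4, d6, d7, d8, d10, d11, d12, d14} = {d1, d2, d4, d7, d11, d12, d14}
… ∩ ⟦grey⟧ = {d1, d2, d4, d7, d11, d12, d14} ∩ {d1, d4, d5, d6, d7, d9, d10, d12, d13, d14} = {d1, d4, d7, d12, d14}
⟦grey poet below d8⟧ = {d1, d4, d7, d12, d14}, so the cardinality is 5.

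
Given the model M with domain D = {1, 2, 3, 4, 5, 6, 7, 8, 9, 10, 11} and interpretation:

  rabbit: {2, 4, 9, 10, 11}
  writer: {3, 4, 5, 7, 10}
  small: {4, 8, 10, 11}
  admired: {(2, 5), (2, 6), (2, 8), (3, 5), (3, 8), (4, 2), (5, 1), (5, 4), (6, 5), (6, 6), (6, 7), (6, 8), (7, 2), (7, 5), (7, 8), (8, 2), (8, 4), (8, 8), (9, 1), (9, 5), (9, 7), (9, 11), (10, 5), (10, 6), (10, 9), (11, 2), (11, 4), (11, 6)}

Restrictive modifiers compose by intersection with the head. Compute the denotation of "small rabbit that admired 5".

{10}

⟦that admired 5⟧ = {x : ⟨x, 5⟩ ∈ ⟦admired⟧} = {2, 3, 6, 7, 9, 10}
⟦rabbit⟧ = {2, 4, 9, 10, 11}
… ∩ ⟦that admired 5⟧ = {2, 4, 9, 10, 11} ∩ {2, 3, 6, 7, 9, 10} = {2, 9, 10}
… ∩ ⟦small⟧ = {2, 9, 10} ∩ {4, 8, 10, 11} = {10}
So ⟦small rabbit that admired 5⟧ = {10}.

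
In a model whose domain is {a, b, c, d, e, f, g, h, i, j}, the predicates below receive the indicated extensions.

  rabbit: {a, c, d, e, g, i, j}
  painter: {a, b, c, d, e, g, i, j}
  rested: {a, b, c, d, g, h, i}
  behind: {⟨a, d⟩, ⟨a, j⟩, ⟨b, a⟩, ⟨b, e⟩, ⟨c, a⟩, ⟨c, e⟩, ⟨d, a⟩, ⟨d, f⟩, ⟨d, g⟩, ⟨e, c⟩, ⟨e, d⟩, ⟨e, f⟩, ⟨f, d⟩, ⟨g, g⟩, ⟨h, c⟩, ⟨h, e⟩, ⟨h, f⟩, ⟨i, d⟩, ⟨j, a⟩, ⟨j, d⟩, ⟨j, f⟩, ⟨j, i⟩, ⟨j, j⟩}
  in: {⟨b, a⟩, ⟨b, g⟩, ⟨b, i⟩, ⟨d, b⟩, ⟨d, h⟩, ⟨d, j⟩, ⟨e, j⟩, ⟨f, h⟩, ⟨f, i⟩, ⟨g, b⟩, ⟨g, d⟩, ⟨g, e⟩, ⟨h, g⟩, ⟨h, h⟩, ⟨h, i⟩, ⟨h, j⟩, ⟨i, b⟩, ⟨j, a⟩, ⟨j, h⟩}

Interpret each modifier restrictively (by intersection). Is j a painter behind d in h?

yes

⟦behind d⟧ = {x : ⟨x, d⟩ ∈ ⟦behind⟧} = {a, e, f, i, j}
⟦in h⟧ = {x : ⟨x, h⟩ ∈ ⟦in⟧} = {d, f, h, j}
⟦painter⟧ = {a, b, c, d, e, g, i, j}
… ∩ ⟦behind d⟧ = {a, b, c, d, e, g, i, j} ∩ {a, e, f, i, j} = {a, e, i, j}
… ∩ ⟦in h⟧ = {a, e, i, j} ∩ {d, f, h, j} = {j}
⟦painter behind d in h⟧ = {j}; j ∈ this set.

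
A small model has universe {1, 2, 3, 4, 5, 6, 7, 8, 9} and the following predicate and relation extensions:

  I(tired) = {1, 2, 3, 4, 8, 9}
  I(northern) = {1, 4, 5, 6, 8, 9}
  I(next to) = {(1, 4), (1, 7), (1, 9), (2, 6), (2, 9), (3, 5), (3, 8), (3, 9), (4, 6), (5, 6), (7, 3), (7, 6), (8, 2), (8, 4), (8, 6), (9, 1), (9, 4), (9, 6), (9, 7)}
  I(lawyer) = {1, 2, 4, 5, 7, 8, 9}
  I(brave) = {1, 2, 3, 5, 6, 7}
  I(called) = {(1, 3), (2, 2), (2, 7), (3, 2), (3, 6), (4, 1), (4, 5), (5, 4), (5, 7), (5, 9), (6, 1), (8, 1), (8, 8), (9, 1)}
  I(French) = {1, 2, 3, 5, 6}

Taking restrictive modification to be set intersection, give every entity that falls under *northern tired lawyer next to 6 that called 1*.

⟦next to 6⟧ = {x : ⟨x, 6⟩ ∈ ⟦next to⟧} = {2, 4, 5, 7, 8, 9}
⟦that called 1⟧ = {x : ⟨x, 1⟩ ∈ ⟦called⟧} = {4, 6, 8, 9}
⟦lawyer⟧ = {1, 2, 4, 5, 7, 8, 9}
… ∩ ⟦next to 6⟧ = {1, 2, 4, 5, 7, 8, 9} ∩ {2, 4, 5, 7, 8, 9} = {2, 4, 5, 7, 8, 9}
… ∩ ⟦that called 1⟧ = {2, 4, 5, 7, 8, 9} ∩ {4, 6, 8, 9} = {4, 8, 9}
… ∩ ⟦northern⟧ = {4, 8, 9} ∩ {1, 4, 5, 6, 8, 9} = {4, 8, 9}
… ∩ ⟦tired⟧ = {4, 8, 9} ∩ {1, 2, 3, 4, 8, 9} = {4, 8, 9}
So ⟦northern tired lawyer next to 6 that called 1⟧ = {4, 8, 9}.

{4, 8, 9}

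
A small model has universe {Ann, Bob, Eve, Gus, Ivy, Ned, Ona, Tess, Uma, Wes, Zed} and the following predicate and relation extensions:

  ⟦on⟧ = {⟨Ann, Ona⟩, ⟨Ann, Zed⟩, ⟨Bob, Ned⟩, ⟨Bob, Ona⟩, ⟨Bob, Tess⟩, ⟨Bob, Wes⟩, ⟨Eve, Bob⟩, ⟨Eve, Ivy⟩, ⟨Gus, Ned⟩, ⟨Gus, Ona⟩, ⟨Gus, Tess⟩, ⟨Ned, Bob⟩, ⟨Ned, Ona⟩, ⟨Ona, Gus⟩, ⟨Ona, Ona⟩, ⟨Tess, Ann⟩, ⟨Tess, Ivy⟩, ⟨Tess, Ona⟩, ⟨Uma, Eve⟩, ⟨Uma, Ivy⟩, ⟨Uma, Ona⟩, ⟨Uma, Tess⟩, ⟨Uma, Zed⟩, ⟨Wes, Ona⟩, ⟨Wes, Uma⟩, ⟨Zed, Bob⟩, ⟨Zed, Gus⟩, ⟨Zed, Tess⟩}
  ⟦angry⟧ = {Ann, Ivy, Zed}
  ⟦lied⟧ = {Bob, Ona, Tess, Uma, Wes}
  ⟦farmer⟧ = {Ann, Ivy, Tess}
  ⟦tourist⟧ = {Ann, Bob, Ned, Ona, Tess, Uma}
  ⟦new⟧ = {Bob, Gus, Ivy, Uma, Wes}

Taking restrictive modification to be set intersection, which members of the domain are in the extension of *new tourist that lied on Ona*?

{Bob, Uma}

⟦that lied⟧ = ⟦lied⟧ = {Bob, Ona, Tess, Uma, Wes}
⟦on Ona⟧ = {x : ⟨x, Ona⟩ ∈ ⟦on⟧} = {Ann, Bob, Gus, Ned, Ona, Tess, Uma, Wes}
⟦tourist⟧ = {Ann, Bob, Ned, Ona, Tess, Uma}
… ∩ ⟦that lied⟧ = {Ann, Bob, Ned, Ona, Tess, Uma} ∩ {Bob, Ona, Tess, Uma, Wes} = {Bob, Ona, Tess, Uma}
… ∩ ⟦on Ona⟧ = {Bob, Ona, Tess, Uma} ∩ {Ann, Bob, Gus, Ned, Ona, Tess, Uma, Wes} = {Bob, Ona, Tess, Uma}
… ∩ ⟦new⟧ = {Bob, Ona, Tess, Uma} ∩ {Bob, Gus, Ivy, Uma, Wes} = {Bob, Uma}
So ⟦new tourist that lied on Ona⟧ = {Bob, Uma}.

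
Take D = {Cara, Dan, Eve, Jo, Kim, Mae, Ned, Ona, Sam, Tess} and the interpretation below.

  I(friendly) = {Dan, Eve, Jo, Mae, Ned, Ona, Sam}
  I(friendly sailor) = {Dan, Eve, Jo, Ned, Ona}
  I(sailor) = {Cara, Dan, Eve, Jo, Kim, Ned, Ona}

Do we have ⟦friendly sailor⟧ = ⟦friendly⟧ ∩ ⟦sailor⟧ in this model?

⟦friendly⟧ ∩ ⟦sailor⟧ = {Dan, Eve, Jo, Mae, Ned, Ona, Sam} ∩ {Cara, Dan, Eve, Jo, Kim, Ned, Ona} = {Dan, Eve, Jo, Ned, Ona}
Observed ⟦friendly sailor⟧ = {Dan, Eve, Jo, Ned, Ona}.
These coincide, so the modifier is intersective here.

yes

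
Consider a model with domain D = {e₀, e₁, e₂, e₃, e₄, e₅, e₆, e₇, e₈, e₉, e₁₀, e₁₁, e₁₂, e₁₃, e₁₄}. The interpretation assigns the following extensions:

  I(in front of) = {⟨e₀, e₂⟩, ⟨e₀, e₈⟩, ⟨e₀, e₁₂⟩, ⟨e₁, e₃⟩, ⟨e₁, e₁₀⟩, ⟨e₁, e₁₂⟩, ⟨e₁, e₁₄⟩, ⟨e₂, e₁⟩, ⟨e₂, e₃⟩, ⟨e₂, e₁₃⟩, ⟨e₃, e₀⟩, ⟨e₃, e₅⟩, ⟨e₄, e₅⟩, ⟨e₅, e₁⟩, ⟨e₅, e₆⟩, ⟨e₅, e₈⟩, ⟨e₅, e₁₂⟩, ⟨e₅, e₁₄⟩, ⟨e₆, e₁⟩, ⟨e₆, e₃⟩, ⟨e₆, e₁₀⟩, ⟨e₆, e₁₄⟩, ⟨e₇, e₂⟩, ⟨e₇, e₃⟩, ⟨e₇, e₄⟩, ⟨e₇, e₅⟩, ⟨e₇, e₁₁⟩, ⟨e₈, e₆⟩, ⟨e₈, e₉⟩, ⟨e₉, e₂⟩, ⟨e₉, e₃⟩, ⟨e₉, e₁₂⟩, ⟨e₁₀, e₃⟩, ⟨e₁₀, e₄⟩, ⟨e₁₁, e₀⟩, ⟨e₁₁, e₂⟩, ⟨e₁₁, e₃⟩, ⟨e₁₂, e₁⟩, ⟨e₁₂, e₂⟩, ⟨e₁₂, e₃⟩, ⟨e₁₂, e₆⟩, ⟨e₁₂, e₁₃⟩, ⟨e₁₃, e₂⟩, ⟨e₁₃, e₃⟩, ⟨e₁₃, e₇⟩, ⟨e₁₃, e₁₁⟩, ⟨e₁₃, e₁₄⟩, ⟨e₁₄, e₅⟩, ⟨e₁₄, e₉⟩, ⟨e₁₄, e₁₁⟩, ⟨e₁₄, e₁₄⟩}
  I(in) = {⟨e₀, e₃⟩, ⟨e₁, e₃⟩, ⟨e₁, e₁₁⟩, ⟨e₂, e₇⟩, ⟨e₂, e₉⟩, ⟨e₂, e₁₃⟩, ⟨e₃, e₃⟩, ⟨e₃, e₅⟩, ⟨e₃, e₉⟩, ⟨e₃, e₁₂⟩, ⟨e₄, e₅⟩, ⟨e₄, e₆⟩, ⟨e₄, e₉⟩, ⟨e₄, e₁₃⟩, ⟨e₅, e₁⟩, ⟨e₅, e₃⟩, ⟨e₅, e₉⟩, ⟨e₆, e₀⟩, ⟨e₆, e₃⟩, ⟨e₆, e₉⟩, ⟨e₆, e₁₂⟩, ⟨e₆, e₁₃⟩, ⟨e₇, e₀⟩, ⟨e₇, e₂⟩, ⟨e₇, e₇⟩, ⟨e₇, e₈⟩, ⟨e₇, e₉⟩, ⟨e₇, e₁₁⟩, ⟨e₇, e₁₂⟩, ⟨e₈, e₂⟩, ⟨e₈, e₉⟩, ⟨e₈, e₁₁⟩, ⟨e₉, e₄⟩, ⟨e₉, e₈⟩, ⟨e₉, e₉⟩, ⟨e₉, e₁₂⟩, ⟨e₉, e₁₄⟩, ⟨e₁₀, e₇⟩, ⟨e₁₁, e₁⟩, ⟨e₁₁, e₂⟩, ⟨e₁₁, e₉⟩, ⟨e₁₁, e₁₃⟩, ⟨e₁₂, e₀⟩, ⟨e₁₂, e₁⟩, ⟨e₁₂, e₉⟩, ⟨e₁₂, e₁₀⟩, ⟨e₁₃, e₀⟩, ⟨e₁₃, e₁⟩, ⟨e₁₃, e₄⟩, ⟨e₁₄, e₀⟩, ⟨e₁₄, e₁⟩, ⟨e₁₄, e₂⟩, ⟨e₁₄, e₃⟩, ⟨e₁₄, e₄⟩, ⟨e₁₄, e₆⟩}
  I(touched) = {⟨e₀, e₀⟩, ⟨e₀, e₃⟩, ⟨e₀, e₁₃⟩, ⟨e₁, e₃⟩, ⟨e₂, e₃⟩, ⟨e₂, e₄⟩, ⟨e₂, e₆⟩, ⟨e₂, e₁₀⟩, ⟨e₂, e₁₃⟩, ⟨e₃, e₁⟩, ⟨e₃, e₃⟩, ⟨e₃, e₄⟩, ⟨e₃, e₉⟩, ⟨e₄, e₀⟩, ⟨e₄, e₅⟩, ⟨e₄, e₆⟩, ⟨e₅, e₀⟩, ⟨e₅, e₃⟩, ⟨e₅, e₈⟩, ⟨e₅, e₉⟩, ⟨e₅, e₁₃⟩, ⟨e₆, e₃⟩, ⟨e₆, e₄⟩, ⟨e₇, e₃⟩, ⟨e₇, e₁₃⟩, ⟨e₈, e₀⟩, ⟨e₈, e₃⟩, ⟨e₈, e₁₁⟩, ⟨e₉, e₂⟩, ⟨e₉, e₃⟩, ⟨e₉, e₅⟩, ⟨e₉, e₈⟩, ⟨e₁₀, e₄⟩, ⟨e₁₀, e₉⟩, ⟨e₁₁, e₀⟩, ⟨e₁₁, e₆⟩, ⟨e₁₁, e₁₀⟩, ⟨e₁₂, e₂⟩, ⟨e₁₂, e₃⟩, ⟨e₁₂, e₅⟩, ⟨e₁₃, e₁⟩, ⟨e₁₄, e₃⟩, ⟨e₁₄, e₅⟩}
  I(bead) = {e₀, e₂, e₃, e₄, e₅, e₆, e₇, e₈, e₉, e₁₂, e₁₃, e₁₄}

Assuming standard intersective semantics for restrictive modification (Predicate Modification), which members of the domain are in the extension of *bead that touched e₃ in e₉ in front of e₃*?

{e₂, e₆, e₇, e₉, e₁₂}

⟦that touched e₃⟧ = {x : ⟨x, e₃⟩ ∈ ⟦touched⟧} = {e₀, e₁, e₂, e₃, e₅, e₆, e₇, e₈, e₉, e₁₂, e₁₄}
⟦in e₉⟧ = {x : ⟨x, e₉⟩ ∈ ⟦in⟧} = {e₂, e₃, e₄, e₅, e₆, e₇, e₈, e₉, e₁₁, e₁₂}
⟦in front of e₃⟧ = {x : ⟨x, e₃⟩ ∈ ⟦in front of⟧} = {e₁, e₂, e₆, e₇, e₉, e₁₀, e₁₁, e₁₂, e₁₃}
⟦bead⟧ = {e₀, e₂, e₃, e₄, e₅, e₆, e₇, e₈, e₉, e₁₂, e₁₃, e₁₄}
… ∩ ⟦that touched e₃⟧ = {e₀, e₂, e₃, e₄, e₅, e₆, e₇, e₈, e₉, e₁₂, e₁₃, e₁₄} ∩ {e₀, e₁, e₂, e₃, e₅, e₆, e₇, e₈, e₉, e₁₂, e₁₄} = {e₀, e₂, e₃, e₅, e₆, e₇, e₈, e₉, e₁₂, e₁₄}
… ∩ ⟦in e₉⟧ = {e₀, e₂, e₃, e₅, e₆, e₇, e₈, e₉, e₁₂, e₁₄} ∩ {e₂, e₃, e₄, e₅, e₆, e₇, e₈, e₉, e₁₁, e₁₂} = {e₂, e₃, e₅, e₆, e₇, e₈, e₉, e₁₂}
… ∩ ⟦in front of e₃⟧ = {e₂, e₃, e₅, e₆, e₇, e₈, e₉, e₁₂} ∩ {e₁, e₂, e₆, e₇, e₉, e₁₀, e₁₁, e₁₂, e₁₃} = {e₂, e₆, e₇, e₉, e₁₂}
So ⟦bead that touched e₃ in e₉ in front of e₃⟧ = {e₂, e₆, e₇, e₉, e₁₂}.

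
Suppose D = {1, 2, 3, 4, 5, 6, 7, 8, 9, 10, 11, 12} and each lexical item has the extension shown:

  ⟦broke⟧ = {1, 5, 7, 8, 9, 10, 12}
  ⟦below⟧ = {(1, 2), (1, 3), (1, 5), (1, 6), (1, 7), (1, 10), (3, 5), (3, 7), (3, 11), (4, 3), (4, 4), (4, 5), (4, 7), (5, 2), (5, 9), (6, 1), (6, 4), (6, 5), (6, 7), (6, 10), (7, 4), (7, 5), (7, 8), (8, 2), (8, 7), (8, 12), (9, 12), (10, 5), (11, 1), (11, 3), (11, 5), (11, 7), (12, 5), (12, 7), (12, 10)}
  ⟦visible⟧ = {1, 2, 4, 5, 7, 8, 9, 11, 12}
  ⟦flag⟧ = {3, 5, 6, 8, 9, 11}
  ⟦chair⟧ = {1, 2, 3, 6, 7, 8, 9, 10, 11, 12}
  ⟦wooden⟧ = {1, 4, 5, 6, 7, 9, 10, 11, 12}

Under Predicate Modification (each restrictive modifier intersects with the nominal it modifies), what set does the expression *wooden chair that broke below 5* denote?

{1, 7, 10, 12}

⟦that broke⟧ = ⟦broke⟧ = {1, 5, 7, 8, 9, 10, 12}
⟦below 5⟧ = {x : ⟨x, 5⟩ ∈ ⟦below⟧} = {1, 3, 4, 6, 7, 10, 11, 12}
⟦chair⟧ = {1, 2, 3, 6, 7, 8, 9, 10, 11, 12}
… ∩ ⟦that broke⟧ = {1, 2, 3, 6, 7, 8, 9, 10, 11, 12} ∩ {1, 5, 7, 8, 9, 10, 12} = {1, 7, 8, 9, 10, 12}
… ∩ ⟦below 5⟧ = {1, 7, 8, 9, 10, 12} ∩ {1, 3, 4, 6, 7, 10, 11, 12} = {1, 7, 10, 12}
… ∩ ⟦wooden⟧ = {1, 7, 10, 12} ∩ {1, 4, 5, 6, 7, 9, 10, 11, 12} = {1, 7, 10, 12}
So ⟦wooden chair that broke below 5⟧ = {1, 7, 10, 12}.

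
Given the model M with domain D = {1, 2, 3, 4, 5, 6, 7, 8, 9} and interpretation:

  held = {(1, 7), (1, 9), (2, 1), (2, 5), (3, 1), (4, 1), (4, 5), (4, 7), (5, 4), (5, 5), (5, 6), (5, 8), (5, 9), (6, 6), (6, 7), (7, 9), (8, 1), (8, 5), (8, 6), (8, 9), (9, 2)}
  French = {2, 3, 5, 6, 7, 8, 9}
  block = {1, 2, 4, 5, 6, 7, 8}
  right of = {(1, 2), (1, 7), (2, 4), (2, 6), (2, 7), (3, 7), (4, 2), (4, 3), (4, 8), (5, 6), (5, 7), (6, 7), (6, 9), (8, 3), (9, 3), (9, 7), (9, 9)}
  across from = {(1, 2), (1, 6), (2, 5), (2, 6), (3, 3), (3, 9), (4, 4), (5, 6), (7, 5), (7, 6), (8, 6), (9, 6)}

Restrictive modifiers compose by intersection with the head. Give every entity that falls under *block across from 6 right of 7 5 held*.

⟦across from 6⟧ = {x : ⟨x, 6⟩ ∈ ⟦across from⟧} = {1, 2, 5, 7, 8, 9}
⟦right of 7⟧ = {x : ⟨x, 7⟩ ∈ ⟦right of⟧} = {1, 2, 3, 5, 6, 9}
⟦5 held⟧ = {x : ⟨5, x⟩ ∈ ⟦held⟧} = {4, 5, 6, 8, 9}
⟦block⟧ = {1, 2, 4, 5, 6, 7, 8}
… ∩ ⟦across from 6⟧ = {1, 2, 4, 5, 6, 7, 8} ∩ {1, 2, 5, 7, 8, 9} = {1, 2, 5, 7, 8}
… ∩ ⟦right of 7⟧ = {1, 2, 5, 7, 8} ∩ {1, 2, 3, 5, 6, 9} = {1, 2, 5}
… ∩ ⟦5 held⟧ = {1, 2, 5} ∩ {4, 5, 6, 8, 9} = {5}
So ⟦block across from 6 right of 7 5 held⟧ = {5}.

{5}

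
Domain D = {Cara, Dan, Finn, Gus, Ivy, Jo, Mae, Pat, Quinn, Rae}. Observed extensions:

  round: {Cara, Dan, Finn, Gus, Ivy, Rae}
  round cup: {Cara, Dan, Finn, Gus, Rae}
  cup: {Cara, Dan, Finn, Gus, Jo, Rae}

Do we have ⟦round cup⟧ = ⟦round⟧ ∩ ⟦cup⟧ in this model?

yes

⟦round⟧ ∩ ⟦cup⟧ = {Cara, Dan, Finn, Gus, Ivy, Rae} ∩ {Cara, Dan, Finn, Gus, Jo, Rae} = {Cara, Dan, Finn, Gus, Rae}
Observed ⟦round cup⟧ = {Cara, Dan, Finn, Gus, Rae}.
These coincide, so the modifier is intersective here.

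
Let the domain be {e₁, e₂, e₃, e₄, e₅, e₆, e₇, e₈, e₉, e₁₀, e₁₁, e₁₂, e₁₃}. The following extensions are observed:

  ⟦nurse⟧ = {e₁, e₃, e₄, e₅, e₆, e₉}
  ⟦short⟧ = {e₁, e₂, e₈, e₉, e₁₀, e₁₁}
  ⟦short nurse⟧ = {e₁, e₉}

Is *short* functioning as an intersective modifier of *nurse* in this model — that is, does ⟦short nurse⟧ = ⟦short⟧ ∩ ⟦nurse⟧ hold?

⟦short⟧ ∩ ⟦nurse⟧ = {e₁, e₂, e₈, e₉, e₁₀, e₁₁} ∩ {e₁, e₃, e₄, e₅, e₆, e₉} = {e₁, e₉}
Observed ⟦short nurse⟧ = {e₁, e₉}.
These coincide, so the modifier is intersective here.

yes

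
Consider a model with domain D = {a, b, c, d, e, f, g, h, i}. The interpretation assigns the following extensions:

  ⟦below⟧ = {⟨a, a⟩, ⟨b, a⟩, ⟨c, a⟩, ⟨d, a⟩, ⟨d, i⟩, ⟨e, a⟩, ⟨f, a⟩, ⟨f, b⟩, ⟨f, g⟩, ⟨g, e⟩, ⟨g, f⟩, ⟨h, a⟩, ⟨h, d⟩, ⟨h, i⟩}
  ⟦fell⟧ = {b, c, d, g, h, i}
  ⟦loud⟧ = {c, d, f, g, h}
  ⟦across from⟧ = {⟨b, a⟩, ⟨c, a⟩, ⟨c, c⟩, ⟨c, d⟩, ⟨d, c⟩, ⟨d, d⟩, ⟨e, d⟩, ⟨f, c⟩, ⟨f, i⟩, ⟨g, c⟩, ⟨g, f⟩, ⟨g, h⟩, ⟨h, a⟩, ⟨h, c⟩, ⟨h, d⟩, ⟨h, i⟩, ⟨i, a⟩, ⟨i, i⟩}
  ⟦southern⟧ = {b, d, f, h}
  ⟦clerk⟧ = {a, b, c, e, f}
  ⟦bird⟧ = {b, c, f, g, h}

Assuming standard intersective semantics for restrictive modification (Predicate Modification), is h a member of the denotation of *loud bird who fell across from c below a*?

yes

⟦who fell⟧ = ⟦fell⟧ = {b, c, d, g, h, i}
⟦across from c⟧ = {x : ⟨x, c⟩ ∈ ⟦across from⟧} = {c, d, f, g, h}
⟦below a⟧ = {x : ⟨x, a⟩ ∈ ⟦below⟧} = {a, b, c, d, e, f, h}
⟦bird⟧ = {b, c, f, g, h}
… ∩ ⟦who fell⟧ = {b, c, f, g, h} ∩ {b, c, d, g, h, i} = {b, c, g, h}
… ∩ ⟦across from c⟧ = {b, c, g, h} ∩ {c, d, f, g, h} = {c, g, h}
… ∩ ⟦below a⟧ = {c, g, h} ∩ {a, b, c, d, e, f, h} = {c, h}
… ∩ ⟦loud⟧ = {c, h} ∩ {c, d, f, g, h} = {c, h}
⟦loud bird who fell across from c below a⟧ = {c, h}; h ∈ this set.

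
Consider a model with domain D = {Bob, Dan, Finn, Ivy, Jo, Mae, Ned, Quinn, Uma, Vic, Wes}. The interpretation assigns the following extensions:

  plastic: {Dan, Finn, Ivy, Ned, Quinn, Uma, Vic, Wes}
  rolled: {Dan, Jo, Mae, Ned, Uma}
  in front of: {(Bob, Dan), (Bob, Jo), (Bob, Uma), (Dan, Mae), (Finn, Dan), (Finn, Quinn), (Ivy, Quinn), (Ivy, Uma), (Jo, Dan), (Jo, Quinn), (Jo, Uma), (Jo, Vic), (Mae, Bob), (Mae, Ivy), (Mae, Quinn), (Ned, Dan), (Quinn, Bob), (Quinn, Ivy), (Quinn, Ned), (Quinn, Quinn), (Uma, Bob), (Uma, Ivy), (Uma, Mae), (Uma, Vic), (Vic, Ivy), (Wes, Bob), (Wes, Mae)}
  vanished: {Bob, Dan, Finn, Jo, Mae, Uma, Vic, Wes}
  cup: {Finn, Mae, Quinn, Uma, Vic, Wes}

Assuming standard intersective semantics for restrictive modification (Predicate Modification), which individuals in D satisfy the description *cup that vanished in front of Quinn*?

⟦that vanished⟧ = ⟦vanished⟧ = {Bob, Dan, Finn, Jo, Mae, Uma, Vic, Wes}
⟦in front of Quinn⟧ = {x : ⟨x, Quinn⟩ ∈ ⟦in front of⟧} = {Finn, Ivy, Jo, Mae, Quinn}
⟦cup⟧ = {Finn, Mae, Quinn, Uma, Vic, Wes}
… ∩ ⟦that vanished⟧ = {Finn, Mae, Quinn, Uma, Vic, Wes} ∩ {Bob, Dan, Finn, Jo, Mae, Uma, Vic, Wes} = {Finn, Mae, Uma, Vic, Wes}
… ∩ ⟦in front of Quinn⟧ = {Finn, Mae, Uma, Vic, Wes} ∩ {Finn, Ivy, Jo, Mae, Quinn} = {Finn, Mae}
So ⟦cup that vanished in front of Quinn⟧ = {Finn, Mae}.

{Finn, Mae}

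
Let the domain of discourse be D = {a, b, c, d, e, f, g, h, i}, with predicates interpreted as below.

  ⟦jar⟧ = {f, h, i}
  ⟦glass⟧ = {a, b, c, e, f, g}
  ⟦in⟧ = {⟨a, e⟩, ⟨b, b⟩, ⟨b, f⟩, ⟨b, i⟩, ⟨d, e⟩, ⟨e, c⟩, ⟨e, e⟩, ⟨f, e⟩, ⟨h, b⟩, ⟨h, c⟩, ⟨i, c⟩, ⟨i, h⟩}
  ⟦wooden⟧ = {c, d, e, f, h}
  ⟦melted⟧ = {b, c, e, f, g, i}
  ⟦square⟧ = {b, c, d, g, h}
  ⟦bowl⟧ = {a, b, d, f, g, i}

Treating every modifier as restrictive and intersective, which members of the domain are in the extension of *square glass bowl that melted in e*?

⟦that melted⟧ = ⟦melted⟧ = {b, c, e, f, g, i}
⟦in e⟧ = {x : ⟨x, e⟩ ∈ ⟦in⟧} = {a, d, e, f}
⟦bowl⟧ = {a, b, d, f, g, i}
… ∩ ⟦that melted⟧ = {a, b, d, f, g, i} ∩ {b, c, e, f, g, i} = {b, f, g, i}
… ∩ ⟦in e⟧ = {b, f, g, i} ∩ {a, d, e, f} = {f}
… ∩ ⟦square⟧ = {f} ∩ {b, c, d, g, h} = ∅
… ∩ ⟦glass⟧ = ∅ ∩ {a, b, c, e, f, g} = ∅
So ⟦square glass bowl that melted in e⟧ = {}.

{}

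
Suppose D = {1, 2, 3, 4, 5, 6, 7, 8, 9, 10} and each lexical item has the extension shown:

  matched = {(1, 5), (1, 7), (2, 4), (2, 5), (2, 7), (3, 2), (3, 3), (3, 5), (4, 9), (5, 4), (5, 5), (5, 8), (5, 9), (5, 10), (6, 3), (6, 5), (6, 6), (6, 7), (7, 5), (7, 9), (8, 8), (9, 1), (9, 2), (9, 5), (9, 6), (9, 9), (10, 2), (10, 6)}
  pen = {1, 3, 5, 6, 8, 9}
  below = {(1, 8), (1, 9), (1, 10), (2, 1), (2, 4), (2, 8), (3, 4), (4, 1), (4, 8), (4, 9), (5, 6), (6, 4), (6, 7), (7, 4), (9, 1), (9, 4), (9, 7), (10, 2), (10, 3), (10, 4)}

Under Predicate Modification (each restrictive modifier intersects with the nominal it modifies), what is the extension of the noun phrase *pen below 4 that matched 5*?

{3, 6, 9}

⟦below 4⟧ = {x : ⟨x, 4⟩ ∈ ⟦below⟧} = {2, 3, 6, 7, 9, 10}
⟦that matched 5⟧ = {x : ⟨x, 5⟩ ∈ ⟦matched⟧} = {1, 2, 3, 5, 6, 7, 9}
⟦pen⟧ = {1, 3, 5, 6, 8, 9}
… ∩ ⟦below 4⟧ = {1, 3, 5, 6, 8, 9} ∩ {2, 3, 6, 7, 9, 10} = {3, 6, 9}
… ∩ ⟦that matched 5⟧ = {3, 6, 9} ∩ {1, 2, 3, 5, 6, 7, 9} = {3, 6, 9}
So ⟦pen below 4 that matched 5⟧ = {3, 6, 9}.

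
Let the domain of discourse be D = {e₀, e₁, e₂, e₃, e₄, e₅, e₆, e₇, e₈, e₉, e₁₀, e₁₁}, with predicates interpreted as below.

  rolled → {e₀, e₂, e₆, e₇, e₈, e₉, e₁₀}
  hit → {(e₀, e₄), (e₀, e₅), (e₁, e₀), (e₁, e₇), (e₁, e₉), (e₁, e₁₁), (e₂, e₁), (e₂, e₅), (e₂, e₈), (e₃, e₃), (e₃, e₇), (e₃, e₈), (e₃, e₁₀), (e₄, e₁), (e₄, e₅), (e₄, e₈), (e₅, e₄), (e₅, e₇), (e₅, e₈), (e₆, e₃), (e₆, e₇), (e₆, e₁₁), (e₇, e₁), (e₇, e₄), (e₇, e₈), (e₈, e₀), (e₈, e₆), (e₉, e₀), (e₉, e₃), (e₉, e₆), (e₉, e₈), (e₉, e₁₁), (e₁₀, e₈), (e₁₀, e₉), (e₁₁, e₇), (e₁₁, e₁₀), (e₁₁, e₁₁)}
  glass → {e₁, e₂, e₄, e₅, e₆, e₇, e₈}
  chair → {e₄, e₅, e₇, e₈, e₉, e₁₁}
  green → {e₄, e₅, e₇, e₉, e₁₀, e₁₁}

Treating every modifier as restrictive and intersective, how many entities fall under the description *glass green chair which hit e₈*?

3

⟦which hit e₈⟧ = {x : ⟨x, e₈⟩ ∈ ⟦hit⟧} = {e₂, e₃, e₄, e₅, e₇, e₉, e₁₀}
⟦chair⟧ = {e₄, e₅, e₇, e₈, e₉, e₁₁}
… ∩ ⟦which hit e₈⟧ = {e₄, e₅, e₇, e₈, e₉, e₁₁} ∩ {e₂, e₃, e₄, e₅, e₇, e₉, e₁₀} = {e₄, e₅, e₇, e₉}
… ∩ ⟦glass⟧ = {e₄, e₅, e₇, e₉} ∩ {e₁, e₂, e₄, e₅, e₆, e₇, e₈} = {e₄, e₅, e₇}
… ∩ ⟦green⟧ = {e₄, e₅, e₇} ∩ {e₄, e₅, e₇, e₉, e₁₀, e₁₁} = {e₄, e₅, e₇}
⟦glass green chair which hit e₈⟧ = {e₄, e₅, e₇}, so the cardinality is 3.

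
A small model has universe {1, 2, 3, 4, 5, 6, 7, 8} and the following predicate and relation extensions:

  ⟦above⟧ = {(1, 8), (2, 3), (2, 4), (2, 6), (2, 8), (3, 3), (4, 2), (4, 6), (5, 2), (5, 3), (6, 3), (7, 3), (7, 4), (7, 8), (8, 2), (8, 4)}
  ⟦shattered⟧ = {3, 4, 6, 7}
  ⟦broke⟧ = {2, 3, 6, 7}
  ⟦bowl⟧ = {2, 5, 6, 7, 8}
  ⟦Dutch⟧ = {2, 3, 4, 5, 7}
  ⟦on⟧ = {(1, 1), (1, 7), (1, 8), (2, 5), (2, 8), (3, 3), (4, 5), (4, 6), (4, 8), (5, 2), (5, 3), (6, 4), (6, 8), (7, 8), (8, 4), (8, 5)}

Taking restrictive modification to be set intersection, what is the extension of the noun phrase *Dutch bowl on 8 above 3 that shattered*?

{7}

⟦on 8⟧ = {x : ⟨x, 8⟩ ∈ ⟦on⟧} = {1, 2, 4, 6, 7}
⟦above 3⟧ = {x : ⟨x, 3⟩ ∈ ⟦above⟧} = {2, 3, 5, 6, 7}
⟦that shattered⟧ = ⟦shattered⟧ = {3, 4, 6, 7}
⟦bowl⟧ = {2, 5, 6, 7, 8}
… ∩ ⟦on 8⟧ = {2, 5, 6, 7, 8} ∩ {1, 2, 4, 6, 7} = {2, 6, 7}
… ∩ ⟦above 3⟧ = {2, 6, 7} ∩ {2, 3, 5, 6, 7} = {2, 6, 7}
… ∩ ⟦that shattered⟧ = {2, 6, 7} ∩ {3, 4, 6, 7} = {6, 7}
… ∩ ⟦Dutch⟧ = {6, 7} ∩ {2, 3, 4, 5, 7} = {7}
So ⟦Dutch bowl on 8 above 3 that shattered⟧ = {7}.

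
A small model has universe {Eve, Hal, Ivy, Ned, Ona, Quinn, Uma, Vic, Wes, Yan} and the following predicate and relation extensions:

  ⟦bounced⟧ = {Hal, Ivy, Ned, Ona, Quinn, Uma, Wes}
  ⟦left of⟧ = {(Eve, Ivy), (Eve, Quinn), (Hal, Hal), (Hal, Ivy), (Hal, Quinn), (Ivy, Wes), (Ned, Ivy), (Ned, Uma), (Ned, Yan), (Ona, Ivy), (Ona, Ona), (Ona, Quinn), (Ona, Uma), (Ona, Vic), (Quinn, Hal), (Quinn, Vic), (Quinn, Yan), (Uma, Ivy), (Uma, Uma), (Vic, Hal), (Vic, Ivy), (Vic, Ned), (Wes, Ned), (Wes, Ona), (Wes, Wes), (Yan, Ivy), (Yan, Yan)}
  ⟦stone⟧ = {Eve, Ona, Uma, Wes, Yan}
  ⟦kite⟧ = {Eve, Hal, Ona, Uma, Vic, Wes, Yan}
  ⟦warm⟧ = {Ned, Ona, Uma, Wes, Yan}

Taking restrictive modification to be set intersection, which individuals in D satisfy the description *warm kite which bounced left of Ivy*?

⟦which bounced⟧ = ⟦bounced⟧ = {Hal, Ivy, Ned, Ona, Quinn, Uma, Wes}
⟦left of Ivy⟧ = {x : ⟨x, Ivy⟩ ∈ ⟦left of⟧} = {Eve, Hal, Ned, Ona, Uma, Vic, Yan}
⟦kite⟧ = {Eve, Hal, Ona, Uma, Vic, Wes, Yan}
… ∩ ⟦which bounced⟧ = {Eve, Hal, Ona, Uma, Vic, Wes, Yan} ∩ {Hal, Ivy, Ned, Ona, Quinn, Uma, Wes} = {Hal, Ona, Uma, Wes}
… ∩ ⟦left of Ivy⟧ = {Hal, Ona, Uma, Wes} ∩ {Eve, Hal, Ned, Ona, Uma, Vic, Yan} = {Hal, Ona, Uma}
… ∩ ⟦warm⟧ = {Hal, Ona, Uma} ∩ {Ned, Ona, Uma, Wes, Yan} = {Ona, Uma}
So ⟦warm kite which bounced left of Ivy⟧ = {Ona, Uma}.

{Ona, Uma}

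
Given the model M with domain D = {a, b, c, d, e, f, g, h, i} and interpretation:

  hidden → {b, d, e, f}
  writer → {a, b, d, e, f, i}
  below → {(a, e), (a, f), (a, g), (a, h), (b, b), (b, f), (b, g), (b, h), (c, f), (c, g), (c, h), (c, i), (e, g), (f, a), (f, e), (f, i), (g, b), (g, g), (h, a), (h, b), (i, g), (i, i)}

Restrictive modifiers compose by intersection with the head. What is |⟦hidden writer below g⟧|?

⟦below g⟧ = {x : ⟨x, g⟩ ∈ ⟦below⟧} = {a, b, c, e, g, i}
⟦writer⟧ = {a, b, d, e, f, i}
… ∩ ⟦below g⟧ = {a, b, d, e, f, i} ∩ {a, b, c, e, g, i} = {a, b, e, i}
… ∩ ⟦hidden⟧ = {a, b, e, i} ∩ {b, d, e, f} = {b, e}
⟦hidden writer below g⟧ = {b, e}, so the cardinality is 2.

2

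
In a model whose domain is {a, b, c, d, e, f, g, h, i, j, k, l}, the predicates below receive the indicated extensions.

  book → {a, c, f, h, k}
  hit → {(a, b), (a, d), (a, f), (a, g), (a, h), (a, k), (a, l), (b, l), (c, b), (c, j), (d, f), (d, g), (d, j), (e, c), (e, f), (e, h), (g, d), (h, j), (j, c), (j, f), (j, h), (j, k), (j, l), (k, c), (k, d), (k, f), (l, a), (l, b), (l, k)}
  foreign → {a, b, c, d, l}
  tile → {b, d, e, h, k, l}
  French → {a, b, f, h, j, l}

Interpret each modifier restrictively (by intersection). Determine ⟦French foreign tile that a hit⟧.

⟦that a hit⟧ = {x : ⟨a, x⟩ ∈ ⟦hit⟧} = {b, d, f, g, h, k, l}
⟦tile⟧ = {b, d, e, h, k, l}
… ∩ ⟦that a hit⟧ = {b, d, e, h, k, l} ∩ {b, d, f, g, h, k, l} = {b, d, h, k, l}
… ∩ ⟦French⟧ = {b, d, h, k, l} ∩ {a, b, f, h, j, l} = {b, h, l}
… ∩ ⟦foreign⟧ = {b, h, l} ∩ {a, b, c, d, l} = {b, l}
So ⟦French foreign tile that a hit⟧ = {b, l}.

{b, l}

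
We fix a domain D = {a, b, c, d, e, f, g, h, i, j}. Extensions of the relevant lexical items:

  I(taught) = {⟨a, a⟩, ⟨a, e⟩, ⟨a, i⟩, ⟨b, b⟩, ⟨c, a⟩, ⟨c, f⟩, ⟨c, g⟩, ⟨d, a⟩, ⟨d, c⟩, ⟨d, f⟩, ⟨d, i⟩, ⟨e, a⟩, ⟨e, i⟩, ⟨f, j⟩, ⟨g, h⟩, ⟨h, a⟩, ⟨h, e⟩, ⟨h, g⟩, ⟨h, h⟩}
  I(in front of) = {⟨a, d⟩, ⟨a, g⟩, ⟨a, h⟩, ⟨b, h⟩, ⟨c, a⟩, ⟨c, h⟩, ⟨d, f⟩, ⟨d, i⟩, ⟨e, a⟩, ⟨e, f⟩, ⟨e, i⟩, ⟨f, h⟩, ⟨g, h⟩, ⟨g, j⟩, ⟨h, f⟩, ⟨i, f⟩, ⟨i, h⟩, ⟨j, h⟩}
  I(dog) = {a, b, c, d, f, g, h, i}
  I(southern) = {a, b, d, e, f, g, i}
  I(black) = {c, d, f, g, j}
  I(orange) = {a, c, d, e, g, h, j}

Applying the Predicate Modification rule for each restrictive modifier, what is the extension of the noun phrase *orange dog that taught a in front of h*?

⟦that taught a⟧ = {x : ⟨x, a⟩ ∈ ⟦taught⟧} = {a, c, d, e, h}
⟦in front of h⟧ = {x : ⟨x, h⟩ ∈ ⟦in front of⟧} = {a, b, c, f, g, i, j}
⟦dog⟧ = {a, b, c, d, f, g, h, i}
… ∩ ⟦that taught a⟧ = {a, b, c, d, f, g, h, i} ∩ {a, c, d, e, h} = {a, c, d, h}
… ∩ ⟦in front of h⟧ = {a, c, d, h} ∩ {a, b, c, f, g, i, j} = {a, c}
… ∩ ⟦orange⟧ = {a, c} ∩ {a, c, d, e, g, h, j} = {a, c}
So ⟦orange dog that taught a in front of h⟧ = {a, c}.

{a, c}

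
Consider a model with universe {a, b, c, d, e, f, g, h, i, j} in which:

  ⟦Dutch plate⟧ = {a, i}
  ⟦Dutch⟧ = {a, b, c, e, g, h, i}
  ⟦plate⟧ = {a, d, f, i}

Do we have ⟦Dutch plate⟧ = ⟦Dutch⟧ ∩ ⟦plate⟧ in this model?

yes

⟦Dutch⟧ ∩ ⟦plate⟧ = {a, b, c, e, g, h, i} ∩ {a, d, f, i} = {a, i}
Observed ⟦Dutch plate⟧ = {a, i}.
These coincide, so the modifier is intersective here.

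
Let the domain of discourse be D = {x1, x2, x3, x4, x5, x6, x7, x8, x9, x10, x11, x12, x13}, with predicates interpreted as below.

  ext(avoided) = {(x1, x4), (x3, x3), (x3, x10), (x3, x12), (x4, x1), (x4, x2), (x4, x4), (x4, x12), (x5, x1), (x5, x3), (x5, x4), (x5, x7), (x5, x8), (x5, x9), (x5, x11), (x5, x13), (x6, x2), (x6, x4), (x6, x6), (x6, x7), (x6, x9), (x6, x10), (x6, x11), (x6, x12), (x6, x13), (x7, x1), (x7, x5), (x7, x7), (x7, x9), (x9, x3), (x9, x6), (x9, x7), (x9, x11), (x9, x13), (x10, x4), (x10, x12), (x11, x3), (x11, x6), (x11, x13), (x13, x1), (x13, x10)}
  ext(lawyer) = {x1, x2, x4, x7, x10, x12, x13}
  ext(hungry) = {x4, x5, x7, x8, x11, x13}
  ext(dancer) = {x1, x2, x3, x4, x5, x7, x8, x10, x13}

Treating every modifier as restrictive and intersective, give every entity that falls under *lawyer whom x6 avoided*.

{x2, x4, x7, x10, x12, x13}

⟦whom x6 avoided⟧ = {x : ⟨x6, x⟩ ∈ ⟦avoided⟧} = {x2, x4, x6, x7, x9, x10, x11, x12, x13}
⟦lawyer⟧ = {x1, x2, x4, x7, x10, x12, x13}
… ∩ ⟦whom x6 avoided⟧ = {x1, x2, x4, x7, x10, x12, x13} ∩ {x2, x4, x6, x7, x9, x10, x11, x12, x13} = {x2, x4, x7, x10, x12, x13}
So ⟦lawyer whom x6 avoided⟧ = {x2, x4, x7, x10, x12, x13}.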